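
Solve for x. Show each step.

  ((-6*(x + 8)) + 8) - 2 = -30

Step 1. [((-6*(x + 8)) + 8) - 2 = -30] 2 comes off first (add 2) ⇒ sub: (-6*(x + 8)) + 8 = -28.
Step 2. [(-6*(x + 8)) + 8 = -28] 8 comes off first (subtract 8) ⇒ sub: -6*(x + 8) = -36.
Step 3. [-6*(x + 8) = -36] -6 out front; divide by -6 ⇒ div: x + 8 = 6.
Step 4. [x + 8 = 6] peel the +8: subtract 8 from each side. So sub: x = -2.

Answer: x ∈ {-2}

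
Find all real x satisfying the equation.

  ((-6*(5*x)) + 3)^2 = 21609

Step 1. [((-6*(5*x)) + 3)^2 = 21609] √ both sides: 21609 ≥ 0 gives two branches ⇒ sqrt: (-6*(5*x)) + 3 = 147 or -147.
Step 2. [(-6*(5*x)) + 3 = 147 or -147] peel the +3: subtract 3 from each side, so sub: -6*(5*x) = 144 or -150.
Step 3. [-6*(5*x) = 144 or -150] -6 out front; divide by -6. So div: 5*x = -24 or 25.
Step 4. [5*x = -24 or 25] leading coefficient 5: divide by 5, so div: x = -24/5 or 5.

Answer: x ∈ {-24/5, 5}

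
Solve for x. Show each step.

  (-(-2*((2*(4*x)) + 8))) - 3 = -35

Step 1. [(-(-2*((2*(4*x)) + 8))) - 3 = -35] the outer -3 inverts by adding 3 ⇒ sub: -(-2*((2*(4*x)) + 8)) = -32.
Step 2. [-(-2*((2*(4*x)) + 8)) = -32] LHS negated; negate both sides ⇒ neg: -2*((2*(4*x)) + 8) = 32.
Step 3. [-2*((2*(4*x)) + 8) = 32] leading coefficient -2: divide by -2. So div: (2*(4*x)) + 8 = -16.
Step 4. [(2*(4*x)) + 8 = -16] subtract 8: x sits inside (… + 8). So sub: 2*(4*x) = -24.
Step 5. [2*(4*x) = -24] 2 out front; divide by 2, so div: 4*x = -12.
Step 6. [4*x = -12] leading coefficient 4: divide by 4. So div: x = -3.

Answer: x ∈ {-3}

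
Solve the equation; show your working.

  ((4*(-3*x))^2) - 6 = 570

Step 1. [((4*(-3*x))^2) - 6 = 570] peel the -6: add 6 from each side ⇒ sub: (4*(-3*x))^2 = 576.
Step 2. [(4*(-3*x))^2 = 576] LHS squared, RHS 576 ≥ 0: apply √ (±) ⇒ sqrt: 4*(-3*x) = 24 or -24.
Step 3. [4*(-3*x) = 24 or -24] leading coefficient 4: divide by 4. So div: -3*x = 6 or -6.
Step 4. [-3*x = 6 or -6] -3·(inner) — divide through by -3, so div: x = -2 or 2.

Answer: x ∈ {-2, 2}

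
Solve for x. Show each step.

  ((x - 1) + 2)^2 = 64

Step 1. [((x - 1) + 2)^2 = 64] 64 ≥ 0, LHS is (·)² — take ±√, so sqrt: (x - 1) + 2 = 8 or -8.
Step 2. [(x - 1) + 2 = 8 or -8] subtract 2: x sits inside (… + 2). So sub: x - 1 = 6 or -10.
Step 3. [x - 1 = 6 or -10] the outer -1 inverts by adding 1 ⇒ sub: x = 7 or -9.

Answer: x ∈ {-9, 7}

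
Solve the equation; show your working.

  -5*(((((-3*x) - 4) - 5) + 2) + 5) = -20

Step 1. [-5*(((((-3*x) - 4) - 5) + 2) + 5) = -20] LHS = -5·(…); ÷-5 both sides. So div: ((((-3*x) - 4) - 5) + 2) + 5 = 4.
Step 2. [((((-3*x) - 4) - 5) + 2) + 5 = 4] +5 is outermost — subtract 5 both sides. So sub: (((-3*x) - 4) - 5) + 2 = -1.
Step 3. [(((-3*x) - 4) - 5) + 2 = -1] +2 is outermost — subtract 2 both sides, so sub: ((-3*x) - 4) - 5 = -3.
Step 4. [((-3*x) - 4) - 5 = -3] peel the -5: add 5 from each side. So sub: (-3*x) - 4 = 2.
Step 5. [(-3*x) - 4 = 2] add 4: x sits inside (… - 4) ⇒ sub: -3*x = 6.
Step 6. [-3*x = 6] divide by the outer -3. So div: x = -2.

Answer: x ∈ {-2}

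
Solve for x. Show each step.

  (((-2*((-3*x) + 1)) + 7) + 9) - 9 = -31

Step 1. [(((-2*((-3*x) + 1)) + 7) + 9) - 9 = -31] the outer -9 inverts by adding 9 ⇒ sub: ((-2*((-3*x) + 1)) + 7) + 9 = -22.
Step 2. [((-2*((-3*x) + 1)) + 7) + 9 = -22] peel the +9: subtract 9 from each side ⇒ sub: (-2*((-3*x) + 1)) + 7 = -31.
Step 3. [(-2*((-3*x) + 1)) + 7 = -31] subtract 7: x sits inside (… + 7), so sub: -2*((-3*x) + 1) = -38.
Step 4. [-2*((-3*x) + 1) = -38] divide by the outer -2. So div: (-3*x) + 1 = 19.
Step 5. [(-3*x) + 1 = 19] the outer +1 inverts by subtracting 1 ⇒ sub: -3*x = 18.
Step 6. [-3*x = 18] -3·(inner) — divide through by -3, so div: x = -6.

Answer: x ∈ {-6}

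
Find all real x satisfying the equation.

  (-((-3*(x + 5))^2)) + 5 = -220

Step 1. [(-((-3*(x + 5))^2)) + 5 = -220] 5 comes off first (subtract 5) ⇒ sub: -((-3*(x + 5))^2) = -225.
Step 2. [-((-3*(x + 5))^2) = -225] LHS negated; negate both sides ⇒ neg: (-3*(x + 5))^2 = 225.
Step 3. [(-3*(x + 5))^2 = 225] LHS squared, RHS 225 ≥ 0: apply √ (±). So sqrt: -3*(x + 5) = 15 or -15.
Step 4. [-3*(x + 5) = 15 or -15] -3 out front; divide by -3 ⇒ div: x + 5 = -5 or 5.
Step 5. [x + 5 = -5 or 5] subtract 5: x sits inside (… + 5) ⇒ sub: x = -10 or 0.

Answer: x ∈ {-10, 0}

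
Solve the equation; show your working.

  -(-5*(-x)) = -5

Step 1. [-(-5*(-x)) = -5] flip signs both sides. So neg: -5*(-x) = 5.
Step 2. [-5*(-x) = 5] -5·(inner) — divide through by -5 ⇒ div: -x = -1.
Step 3. [-x = -1] flip signs both sides, so neg: x = 1.

Answer: x ∈ {1}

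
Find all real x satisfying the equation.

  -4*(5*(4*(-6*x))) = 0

Step 1. [-4*(5*(4*(-6*x))) = 0] LHS = -4·(…); ÷-4 both sides. So div: 5*(4*(-6*x)) = 0.
Step 2. [5*(4*(-6*x)) = 0] divide by the outer 5, so div: 4*(-6*x) = 0.
Step 3. [4*(-6*x) = 0] 4 out front; divide by 4, so div: -6*x = 0.
Step 4. [-6*x = 0] divide by the outer -6. So div: x = 0.

Answer: x ∈ {0}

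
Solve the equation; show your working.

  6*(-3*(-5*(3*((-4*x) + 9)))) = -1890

Step 1. [6*(-3*(-5*(3*((-4*x) + 9)))) = -1890] LHS = 6·(…); ÷6 both sides, so div: -3*(-5*(3*((-4*x) + 9))) = -315.
Step 2. [-3*(-5*(3*((-4*x) + 9))) = -315] divide by the outer -3, so div: -5*(3*((-4*x) + 9)) = 105.
Step 3. [-5*(3*((-4*x) + 9)) = 105] -5 out front; divide by -5 ⇒ div: 3*((-4*x) + 9) = -21.
Step 4. [3*((-4*x) + 9) = -21] divide by the outer 3. So div: (-4*x) + 9 = -7.
Step 5. [(-4*x) + 9 = -7] peel the +9: subtract 9 from each side ⇒ sub: -4*x = -16.
Step 6. [-4*x = -16] -4·(inner) — divide through by -4, so div: x = 4.

Answer: x ∈ {4}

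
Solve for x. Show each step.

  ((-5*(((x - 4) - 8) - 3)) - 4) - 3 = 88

Step 1. [((-5*(((x - 4) - 8) - 3)) - 4) - 3 = 88] 3 comes off first (add 3) ⇒ sub: (-5*(((x - 4) - 8) - 3)) - 4 = 91.
Step 2. [(-5*(((x - 4) - 8) - 3)) - 4 = 91] peel the -4: add 4 from each side, so sub: -5*(((x - 4) - 8) - 3) = 95.
Step 3. [-5*(((x - 4) - 8) - 3) = 95] -5 out front; divide by -5. So div: ((x - 4) - 8) - 3 = -19.
Step 4. [((x - 4) - 8) - 3 = -19] -3 is outermost — add 3 both sides. So sub: (x - 4) - 8 = -16.
Step 5. [(x - 4) - 8 = -16] -8 is outermost — add 8 both sides. So sub: x - 4 = -8.
Step 6. [x - 4 = -8] add 4: x sits inside (… - 4). So sub: x = -4.

Answer: x ∈ {-4}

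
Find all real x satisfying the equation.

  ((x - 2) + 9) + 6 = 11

Step 1. [((x - 2) + 9) + 6 = 11] the outer +6 inverts by subtracting 6. So sub: (x - 2) + 9 = 5.
Step 2. [(x - 2) + 9 = 5] 9 comes off first (subtract 9). So sub: x - 2 = -4.
Step 3. [x - 2 = -4] -2 is outermost — add 2 both sides. So sub: x = -2.

Answer: x ∈ {-2}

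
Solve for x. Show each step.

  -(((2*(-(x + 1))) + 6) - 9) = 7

Step 1. [-(((2*(-(x + 1))) + 6) - 9) = 7] leading − — multiply by −1. So neg: ((2*(-(x + 1))) + 6) - 9 = -7.
Step 2. [((2*(-(x + 1))) + 6) - 9 = -7] the outer -9 inverts by adding 9. So sub: (2*(-(x + 1))) + 6 = 2.
Step 3. [(2*(-(x + 1))) + 6 = 2] the outer +6 inverts by subtracting 6 ⇒ sub: 2*(-(x + 1)) = -4.
Step 4. [2*(-(x + 1)) = -4] divide by the outer 2, so div: -(x + 1) = -2.
Step 5. [-(x + 1) = -2] LHS negated; negate both sides. So neg: x + 1 = 2.
Step 6. [x + 1 = 2] subtract 1: x sits inside (… + 1), so sub: x = 1.

Answer: x ∈ {1}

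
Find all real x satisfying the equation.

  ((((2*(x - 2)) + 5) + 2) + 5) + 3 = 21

Step 1. [((((2*(x - 2)) + 5) + 2) + 5) + 3 = 21] the outer +3 inverts by subtracting 3. So sub: (((2*(x - 2)) + 5) + 2) + 5 = 18.
Step 2. [(((2*(x - 2)) + 5) + 2) + 5 = 18] subtract 5: x sits inside (… + 5) ⇒ sub: ((2*(x - 2)) + 5) + 2 = 13.
Step 3. [((2*(x - 2)) + 5) + 2 = 13] the outer +2 inverts by subtracting 2. So sub: (2*(x - 2)) + 5 = 11.
Step 4. [(2*(x - 2)) + 5 = 11] peel the +5: subtract 5 from each side. So sub: 2*(x - 2) = 6.
Step 5. [2*(x - 2) = 6] LHS = 2·(…); ÷2 both sides ⇒ div: x - 2 = 3.
Step 6. [x - 2 = 3] -2 is outermost — add 2 both sides. So sub: x = 5.

Answer: x ∈ {5}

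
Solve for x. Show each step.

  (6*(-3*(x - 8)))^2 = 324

Step 1. [(6*(-3*(x - 8)))^2 = 324] LHS squared, RHS 324 ≥ 0: apply √ (±). So sqrt: 6*(-3*(x - 8)) = 18 or -18.
Step 2. [6*(-3*(x - 8)) = 18 or -18] 6 out front; divide by 6 ⇒ div: -3*(x - 8) = 3 or -3.
Step 3. [-3*(x - 8) = 3 or -3] leading coefficient -3: divide by -3 ⇒ div: x - 8 = -1 or 1.
Step 4. [x - 8 = -1 or 1] 8 comes off first (add 8), so sub: x = 7 or 9.

Answer: x ∈ {7, 9}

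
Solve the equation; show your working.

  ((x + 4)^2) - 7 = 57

Step 1. [((x + 4)^2) - 7 = 57] peel the -7: add 7 from each side ⇒ sub: (x + 4)^2 = 64.
Step 2. [(x + 4)^2 = 64] 64 ≥ 0, LHS is (·)² — take ±√, so sqrt: x + 4 = 8 or -8.
Step 3. [x + 4 = 8 or -8] 4 comes off first (subtract 4), so sub: x = 4 or -12.

Answer: x ∈ {-12, 4}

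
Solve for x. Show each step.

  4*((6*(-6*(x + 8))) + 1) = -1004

Step 1. [4*((6*(-6*(x + 8))) + 1) = -1004] 4 out front; divide by 4. So div: (6*(-6*(x + 8))) + 1 = -251.
Step 2. [(6*(-6*(x + 8))) + 1 = -251] subtract 1: x sits inside (… + 1). So sub: 6*(-6*(x + 8)) = -252.
Step 3. [6*(-6*(x + 8)) = -252] leading coefficient 6: divide by 6. So div: -6*(x + 8) = -42.
Step 4. [-6*(x + 8) = -42] leading coefficient -6: divide by -6, so div: x + 8 = 7.
Step 5. [x + 8 = 7] subtract 8: x sits inside (… + 8) ⇒ sub: x = -1.

Answer: x ∈ {-1}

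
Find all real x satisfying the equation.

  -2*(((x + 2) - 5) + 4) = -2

Step 1. [-2*(((x + 2) - 5) + 4) = -2] divide by the outer -2. So div: ((x + 2) - 5) + 4 = 1.
Step 2. [((x + 2) - 5) + 4 = 1] the outer +4 inverts by subtracting 4 ⇒ sub: (x + 2) - 5 = -3.
Step 3. [(x + 2) - 5 = -3] -5 is outermost — add 5 both sides ⇒ sub: x + 2 = 2.
Step 4. [x + 2 = 2] +2 is outermost — subtract 2 both sides, so sub: x = 0.

Answer: x ∈ {0}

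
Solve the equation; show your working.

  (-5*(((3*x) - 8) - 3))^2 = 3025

Step 1. [(-5*(((3*x) - 8) - 3))^2 = 3025] √ both sides: 3025 ≥ 0 gives two branches. So sqrt: -5*(((3*x) - 8) - 3) = 55 or -55.
Step 2. [-5*(((3*x) - 8) - 3) = 55 or -55] leading coefficient -5: divide by -5 ⇒ div: ((3*x) - 8) - 3 = -11 or 11.
Step 3. [((3*x) - 8) - 3 = -11 or 11] add 3: x sits inside (… - 3) ⇒ sub: (3*x) - 8 = -8 or 14.
Step 4. [(3*x) - 8 = -8 or 14] the outer -8 inverts by adding 8. So sub: 3*x = 0 or 22.
Step 5. [3*x = 0 or 22] divide by the outer 3, so div: x = 0 or 22/3.

Answer: x ∈ {0, 22/3}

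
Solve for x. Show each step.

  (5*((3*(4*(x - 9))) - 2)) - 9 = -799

Step 1. [(5*((3*(4*(x - 9))) - 2)) - 9 = -799] add 9: x sits inside (… - 9), so sub: 5*((3*(4*(x - 9))) - 2) = -790.
Step 2. [5*((3*(4*(x - 9))) - 2) = -790] LHS = 5·(…); ÷5 both sides. So div: (3*(4*(x - 9))) - 2 = -158.
Step 3. [(3*(4*(x - 9))) - 2 = -158] the outer -2 inverts by adding 2. So sub: 3*(4*(x - 9)) = -156.
Step 4. [3*(4*(x - 9)) = -156] LHS = 3·(…); ÷3 both sides. So div: 4*(x - 9) = -52.
Step 5. [4*(x - 9) = -52] divide by the outer 4 ⇒ div: x - 9 = -13.
Step 6. [x - 9 = -13] 9 comes off first (add 9). So sub: x = -4.

Answer: x ∈ {-4}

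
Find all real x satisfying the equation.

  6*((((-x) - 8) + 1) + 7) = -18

Step 1. [6*((((-x) - 8) + 1) + 7) = -18] 6·(inner) — divide through by 6 ⇒ div: (((-x) - 8) + 1) + 7 = -3.
Step 2. [(((-x) - 8) + 1) + 7 = -3] subtract 7: x sits inside (… + 7). So sub: ((-x) - 8) + 1 = -10.
Step 3. [((-x) - 8) + 1 = -10] 1 comes off first (subtract 1), so sub: (-x) - 8 = -11.
Step 4. [(-x) - 8 = -11] add 8: x sits inside (… - 8), so sub: -x = -3.
Step 5. [-x = -3] leading − — multiply by −1 ⇒ neg: x = 3.

Answer: x ∈ {3}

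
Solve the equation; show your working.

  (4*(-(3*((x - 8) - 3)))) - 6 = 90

Step 1. [(4*(-(3*((x - 8) - 3)))) - 6 = 90] -6 is outermost — add 6 both sides, so sub: 4*(-(3*((x - 8) - 3))) = 96.
Step 2. [4*(-(3*((x - 8) - 3))) = 96] divide by the outer 4, so div: -(3*((x - 8) - 3)) = 24.
Step 3. [-(3*((x - 8) - 3)) = 24] flip signs both sides ⇒ neg: 3*((x - 8) - 3) = -24.
Step 4. [3*((x - 8) - 3) = -24] LHS = 3·(…); ÷3 both sides, so div: (x - 8) - 3 = -8.
Step 5. [(x - 8) - 3 = -8] -3 is outermost — add 3 both sides ⇒ sub: x - 8 = -5.
Step 6. [x - 8 = -5] 8 comes off first (add 8) ⇒ sub: x = 3.

Answer: x ∈ {3}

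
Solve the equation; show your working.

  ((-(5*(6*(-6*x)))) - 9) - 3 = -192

Step 1. [((-(5*(6*(-6*x)))) - 9) - 3 = -192] peel the -3: add 3 from each side ⇒ sub: (-(5*(6*(-6*x)))) - 9 = -189.
Step 2. [(-(5*(6*(-6*x)))) - 9 = -189] the outer -9 inverts by adding 9 ⇒ sub: -(5*(6*(-6*x))) = -180.
Step 3. [-(5*(6*(-6*x))) = -180] leading − — multiply by −1 ⇒ neg: 5*(6*(-6*x)) = 180.
Step 4. [5*(6*(-6*x)) = 180] 5·(inner) — divide through by 5 ⇒ div: 6*(-6*x) = 36.
Step 5. [6*(-6*x) = 36] divide by the outer 6, so div: -6*x = 6.
Step 6. [-6*x = 6] leading coefficient -6: divide by -6 ⇒ div: x = -1.

Answer: x ∈ {-1}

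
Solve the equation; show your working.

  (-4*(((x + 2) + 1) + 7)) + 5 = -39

Step 1. [(-4*(((x + 2) + 1) + 7)) + 5 = -39] peel the +5: subtract 5 from each side ⇒ sub: -4*(((x + 2) + 1) + 7) = -44.
Step 2. [-4*(((x + 2) + 1) + 7) = -44] divide by the outer -4. So div: ((x + 2) + 1) + 7 = 11.
Step 3. [((x + 2) + 1) + 7 = 11] subtract 7: x sits inside (… + 7), so sub: (x + 2) + 1 = 4.
Step 4. [(x + 2) + 1 = 4] the outer +1 inverts by subtracting 1 ⇒ sub: x + 2 = 3.
Step 5. [x + 2 = 3] the outer +2 inverts by subtracting 2 ⇒ sub: x = 1.

Answer: x ∈ {1}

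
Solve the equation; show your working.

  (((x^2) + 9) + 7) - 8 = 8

Step 1. [(((x^2) + 9) + 7) - 8 = 8] -8 is outermost — add 8 both sides. So sub: ((x^2) + 9) + 7 = 16.
Step 2. [((x^2) + 9) + 7 = 16] 7 comes off first (subtract 7), so sub: (x^2) + 9 = 9.
Step 3. [(x^2) + 9 = 9] 9 comes off first (subtract 9). So sub: x^2 = 0.
Step 4. [x^2 = 0] LHS squared, RHS 0 ≥ 0: apply √ (±) ⇒ sqrt: x = 0.

Answer: x ∈ {0}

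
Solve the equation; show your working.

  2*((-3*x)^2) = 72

Step 1. [2*((-3*x)^2) = 72] 2·(inner) — divide through by 2 ⇒ div: (-3*x)^2 = 36.
Step 2. [(-3*x)^2 = 36] LHS squared, RHS 36 ≥ 0: apply √ (±), so sqrt: -3*x = 6 or -6.
Step 3. [-3*x = 6 or -6] -3·(inner) — divide through by -3 ⇒ div: x = -2 or 2.

Answer: x ∈ {-2, 2}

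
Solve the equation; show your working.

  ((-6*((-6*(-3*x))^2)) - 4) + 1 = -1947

Step 1. [((-6*((-6*(-3*x))^2)) - 4) + 1 = -1947] 1 comes off first (subtract 1), so sub: (-6*((-6*(-3*x))^2)) - 4 = -1948.
Step 2. [(-6*((-6*(-3*x))^2)) - 4 = -1948] 4 comes off first (add 4), so sub: -6*((-6*(-3*x))^2) = -1944.
Step 3. [-6*((-6*(-3*x))^2) = -1944] -6·(inner) — divide through by -6 ⇒ div: (-6*(-3*x))^2 = 324.
Step 4. [(-6*(-3*x))^2 = 324] 324 ≥ 0, LHS is (·)² — take ±√ ⇒ sqrt: -6*(-3*x) = 18 or -18.
Step 5. [-6*(-3*x) = 18 or -18] -6·(inner) — divide through by -6 ⇒ div: -3*x = -3 or 3.
Step 6. [-3*x = -3 or 3] -3 out front; divide by -3 ⇒ div: x = 1 or -1.

Answer: x ∈ {-1, 1}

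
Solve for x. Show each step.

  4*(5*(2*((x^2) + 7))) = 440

Step 1. [4*(5*(2*((x^2) + 7))) = 440] 4 out front; divide by 4. So div: 5*(2*((x^2) + 7)) = 110.
Step 2. [5*(2*((x^2) + 7)) = 110] leading coefficient 5: divide by 5 ⇒ div: 2*((x^2) + 7) = 22.
Step 3. [2*((x^2) + 7) = 22] 2 out front; divide by 2, so div: (x^2) + 7 = 11.
Step 4. [(x^2) + 7 = 11] 7 comes off first (subtract 7), so sub: x^2 = 4.
Step 5. [x^2 = 4] √ both sides: 4 ≥ 0 gives two branches. So sqrt: x = 2 or -2.

Answer: x ∈ {-2, 2}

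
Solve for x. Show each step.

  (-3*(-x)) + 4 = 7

Step 1. [(-3*(-x)) + 4 = 7] peel the +4: subtract 4 from each side ⇒ sub: -3*(-x) = 3.
Step 2. [-3*(-x) = 3] leading coefficient -3: divide by -3. So div: -x = -1.
Step 3. [-x = -1] flip signs both sides, so neg: x = 1.

Answer: x ∈ {1}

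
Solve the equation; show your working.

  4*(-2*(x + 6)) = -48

Step 1. [4*(-2*(x + 6)) = -48] 4 out front; divide by 4, so div: -2*(x + 6) = -12.
Step 2. [-2*(x + 6) = -12] -2 out front; divide by -2, so div: x + 6 = 6.
Step 3. [x + 6 = 6] subtract 6: x sits inside (… + 6) ⇒ sub: x = 0.

Answer: x ∈ {0}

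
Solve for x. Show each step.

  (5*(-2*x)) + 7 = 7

Step 1. [(5*(-2*x)) + 7 = 7] peel the +7: subtract 7 from each side ⇒ sub: 5*(-2*x) = 0.
Step 2. [5*(-2*x) = 0] divide by the outer 5, so div: -2*x = 0.
Step 3. [-2*x = 0] -2 out front; divide by -2, so div: x = 0.

Answer: x ∈ {0}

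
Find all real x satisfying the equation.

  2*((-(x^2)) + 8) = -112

Step 1. [2*((-(x^2)) + 8) = -112] divide by the outer 2, so div: (-(x^2)) + 8 = -56.
Step 2. [(-(x^2)) + 8 = -56] peel the +8: subtract 8 from each side. So sub: -(x^2) = -64.
Step 3. [-(x^2) = -64] leading − — multiply by −1 ⇒ neg: x^2 = 64.
Step 4. [x^2 = 64] 64 ≥ 0, LHS is (·)² — take ±√, so sqrt: x = 8 or -8.

Answer: x ∈ {-8, 8}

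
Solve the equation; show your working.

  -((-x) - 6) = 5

Step 1. [-((-x) - 6) = 5] leading − — multiply by −1 ⇒ neg: (-x) - 6 = -5.
Step 2. [(-x) - 6 = -5] -6 is outermost — add 6 both sides. So sub: -x = 1.
Step 3. [-x = 1] flip signs both sides, so neg: x = -1.

Answer: x ∈ {-1}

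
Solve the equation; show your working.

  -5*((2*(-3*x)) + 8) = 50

Step 1. [-5*((2*(-3*x)) + 8) = 50] -5 out front; divide by -5 ⇒ div: (2*(-3*x)) + 8 = -10.
Step 2. [(2*(-3*x)) + 8 = -10] 2 divides every term; factor it out, so factor: (-3*x) + 4 = -5.
Step 3. [(-3*x) + 4 = -5] peel the +4: subtract 4 from each side ⇒ sub: -3*x = -9.
Step 4. [-3*x = -9] divide by the outer -3. So div: x = 3.

Answer: x ∈ {3}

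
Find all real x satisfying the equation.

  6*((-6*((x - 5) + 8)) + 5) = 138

Step 1. [6*((-6*((x - 5) + 8)) + 5) = 138] divide by the outer 6. So div: (-6*((x - 5) + 8)) + 5 = 23.
Step 2. [(-6*((x - 5) + 8)) + 5 = 23] subtract 5: x sits inside (… + 5) ⇒ sub: -6*((x - 5) + 8) = 18.
Step 3. [-6*((x - 5) + 8) = 18] -6 out front; divide by -6. So div: (x - 5) + 8 = -3.
Step 4. [(x - 5) + 8 = -3] peel the +8: subtract 8 from each side, so sub: x - 5 = -11.
Step 5. [x - 5 = -11] add 5: x sits inside (… - 5), so sub: x = -6.

Answer: x ∈ {-6}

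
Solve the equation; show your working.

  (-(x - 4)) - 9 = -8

Step 1. [(-(x - 4)) - 9 = -8] -9 is outermost — add 9 both sides ⇒ sub: -(x - 4) = 1.
Step 2. [-(x - 4) = 1] flip signs both sides, so neg: x - 4 = -1.
Step 3. [x - 4 = -1] peel the -4: add 4 from each side, so sub: x = 3.

Answer: x ∈ {3}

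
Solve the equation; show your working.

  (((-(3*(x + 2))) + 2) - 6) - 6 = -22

Step 1. [(((-(3*(x + 2))) + 2) - 6) - 6 = -22] add 6: x sits inside (… - 6). So sub: ((-(3*(x + 2))) + 2) - 6 = -16.
Step 2. [((-(3*(x + 2))) + 2) - 6 = -16] peel the -6: add 6 from each side ⇒ sub: (-(3*(x + 2))) + 2 = -10.
Step 3. [(-(3*(x + 2))) + 2 = -10] +2 is outermost — subtract 2 both sides. So sub: -(3*(x + 2)) = -12.
Step 4. [-(3*(x + 2)) = -12] flip signs both sides. So neg: 3*(x + 2) = 12.
Step 5. [3*(x + 2) = 12] 3 out front; divide by 3, so div: x + 2 = 4.
Step 6. [x + 2 = 4] +2 is outermost — subtract 2 both sides. So sub: x = 2.

Answer: x ∈ {2}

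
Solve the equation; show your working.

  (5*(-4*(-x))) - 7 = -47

Step 1. [(5*(-4*(-x))) - 7 = -47] add 7: x sits inside (… - 7), so sub: 5*(-4*(-x)) = -40.
Step 2. [5*(-4*(-x)) = -40] leading coefficient 5: divide by 5 ⇒ div: -4*(-x) = -8.
Step 3. [-4*(-x) = -8] -4·(inner) — divide through by -4 ⇒ div: -x = 2.
Step 4. [-x = 2] LHS negated; negate both sides. So neg: x = -2.

Answer: x ∈ {-2}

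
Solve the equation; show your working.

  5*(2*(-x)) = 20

Step 1. [5*(2*(-x)) = 20] leading coefficient 5: divide by 5. So div: 2*(-x) = 4.
Step 2. [2*(-x) = 4] 2·(inner) — divide through by 2, so div: -x = 2.
Step 3. [-x = 2] LHS negated; negate both sides ⇒ neg: x = -2.

Answer: x ∈ {-2}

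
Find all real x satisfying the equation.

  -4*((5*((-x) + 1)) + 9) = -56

Step 1. [-4*((5*((-x) + 1)) + 9) = -56] -4·(inner) — divide through by -4. So div: (5*((-x) + 1)) + 9 = 14.
Step 2. [(5*((-x) + 1)) + 9 = 14] the outer +9 inverts by subtracting 9. So sub: 5*((-x) + 1) = 5.
Step 3. [5*((-x) + 1) = 5] 5 out front; divide by 5, so div: (-x) + 1 = 1.
Step 4. [(-x) + 1 = 1] peel the +1: subtract 1 from each side, so sub: -x = 0.
Step 5. [-x = 0] leading − — multiply by −1, so neg: x = 0.

Answer: x ∈ {0}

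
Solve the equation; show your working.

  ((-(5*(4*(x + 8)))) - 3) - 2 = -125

Step 1. [((-(5*(4*(x + 8)))) - 3) - 2 = -125] -2 is outermost — add 2 both sides. So sub: (-(5*(4*(x + 8)))) - 3 = -123.
Step 2. [(-(5*(4*(x + 8)))) - 3 = -123] add 3: x sits inside (… - 3). So sub: -(5*(4*(x + 8))) = -120.
Step 3. [-(5*(4*(x + 8))) = -120] LHS negated; negate both sides. So neg: 5*(4*(x + 8)) = 120.
Step 4. [5*(4*(x + 8)) = 120] 5 out front; divide by 5, so div: 4*(x + 8) = 24.
Step 5. [4*(x + 8) = 24] divide by the outer 4. So div: x + 8 = 6.
Step 6. [x + 8 = 6] peel the +8: subtract 8 from each side. So sub: x = -2.

Answer: x ∈ {-2}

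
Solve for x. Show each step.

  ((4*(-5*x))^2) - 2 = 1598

Step 1. [((4*(-5*x))^2) - 2 = 1598] 2 comes off first (add 2) ⇒ sub: (4*(-5*x))^2 = 1600.
Step 2. [(4*(-5*x))^2 = 1600] LHS squared, RHS 1600 ≥ 0: apply √ (±) ⇒ sqrt: 4*(-5*x) = 40 or -40.
Step 3. [4*(-5*x) = 40 or -40] divide by the outer 4. So div: -5*x = 10 or -10.
Step 4. [-5*x = 10 or -10] divide by the outer -5. So div: x = -2 or 2.

Answer: x ∈ {-2, 2}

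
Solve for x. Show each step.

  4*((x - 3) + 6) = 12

Step 1. [4*((x - 3) + 6) = 12] leading coefficient 4: divide by 4 ⇒ div: (x - 3) + 6 = 3.
Step 2. [(x - 3) + 6 = 3] +6 is outermost — subtract 6 both sides, so sub: x - 3 = -3.
Step 3. [x - 3 = -3] peel the -3: add 3 from each side. So sub: x = 0.

Answer: x ∈ {0}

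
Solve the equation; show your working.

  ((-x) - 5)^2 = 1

Step 1. [((-x) - 5)^2 = 1] √ both sides: 1 ≥ 0 gives two branches, so sqrt: (-x) - 5 = 1 or -1.
Step 2. [(-x) - 5 = 1 or -1] add 5: x sits inside (… - 5), so sub: -x = 6 or 4.
Step 3. [-x = 6 or 4] leading − — multiply by −1 ⇒ neg: x = -6 or -4.

Answer: x ∈ {-6, -4}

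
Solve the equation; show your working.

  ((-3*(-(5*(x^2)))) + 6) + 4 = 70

Step 1. [((-3*(-(5*(x^2)))) + 6) + 4 = 70] peel the +4: subtract 4 from each side. So sub: (-3*(-(5*(x^2)))) + 6 = 66.
Step 2. [(-3*(-(5*(x^2)))) + 6 = 66] -3 divides every term; factor it out ⇒ factor: (-(5*(x^2))) - 2 = -22.
Step 3. [(-(5*(x^2))) - 2 = -22] -2 is outermost — add 2 both sides ⇒ sub: -(5*(x^2)) = -20.
Step 4. [-(5*(x^2)) = -20] LHS negated; negate both sides, so neg: 5*(x^2) = 20.
Step 5. [5*(x^2) = 20] 5·(inner) — divide through by 5, so div: x^2 = 4.
Step 6. [x^2 = 4] √ both sides: 4 ≥ 0 gives two branches. So sqrt: x = 2 or -2.

Answer: x ∈ {-2, 2}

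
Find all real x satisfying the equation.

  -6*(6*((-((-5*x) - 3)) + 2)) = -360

Step 1. [-6*(6*((-((-5*x) - 3)) + 2)) = -360] leading coefficient -6: divide by -6 ⇒ div: 6*((-((-5*x) - 3)) + 2) = 60.
Step 2. [6*((-((-5*x) - 3)) + 2) = 60] leading coefficient 6: divide by 6. So div: (-((-5*x) - 3)) + 2 = 10.
Step 3. [(-((-5*x) - 3)) + 2 = 10] the outer +2 inverts by subtracting 2 ⇒ sub: -((-5*x) - 3) = 8.
Step 4. [-((-5*x) - 3) = 8] LHS negated; negate both sides, so neg: (-5*x) - 3 = -8.
Step 5. [(-5*x) - 3 = -8] the outer -3 inverts by adding 3 ⇒ sub: -5*x = -5.
Step 6. [-5*x = -5] -5·(inner) — divide through by -5. So div: x = 1.

Answer: x ∈ {1}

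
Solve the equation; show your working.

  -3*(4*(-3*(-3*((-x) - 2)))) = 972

Step 1. [-3*(4*(-3*(-3*((-x) - 2)))) = 972] divide by the outer -3, so div: 4*(-3*(-3*((-x) - 2))) = -324.
Step 2. [4*(-3*(-3*((-x) - 2))) = -324] leading coefficient 4: divide by 4, so div: -3*(-3*((-x) - 2)) = -81.
Step 3. [-3*(-3*((-x) - 2)) = -81] -3 out front; divide by -3 ⇒ div: -3*((-x) - 2) = 27.
Step 4. [-3*((-x) - 2) = 27] divide by the outer -3, so div: (-x) - 2 = -9.
Step 5. [(-x) - 2 = -9] add 2: x sits inside (… - 2), so sub: -x = -7.
Step 6. [-x = -7] flip signs both sides ⇒ neg: x = 7.

Answer: x ∈ {7}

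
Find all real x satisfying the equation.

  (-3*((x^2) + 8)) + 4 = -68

Step 1. [(-3*((x^2) + 8)) + 4 = -68] the outer +4 inverts by subtracting 4 ⇒ sub: -3*((x^2) + 8) = -72.
Step 2. [-3*((x^2) + 8) = -72] -3·(inner) — divide through by -3. So div: (x^2) + 8 = 24.
Step 3. [(x^2) + 8 = 24] +8 is outermost — subtract 8 both sides ⇒ sub: x^2 = 16.
Step 4. [x^2 = 16] √ both sides: 16 ≥ 0 gives two branches ⇒ sqrt: x = 4 or -4.

Answer: x ∈ {-4, 4}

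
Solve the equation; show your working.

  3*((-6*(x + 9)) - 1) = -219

Step 1. [3*((-6*(x + 9)) - 1) = -219] 3 out front; divide by 3. So div: (-6*(x + 9)) - 1 = -73.
Step 2. [(-6*(x + 9)) - 1 = -73] the outer -1 inverts by adding 1 ⇒ sub: -6*(x + 9) = -72.
Step 3. [-6*(x + 9) = -72] -6 out front; divide by -6. So div: x + 9 = 12.
Step 4. [x + 9 = 12] the outer +9 inverts by subtracting 9. So sub: x = 3.

Answer: x ∈ {3}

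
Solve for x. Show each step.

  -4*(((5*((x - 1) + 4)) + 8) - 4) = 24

Step 1. [-4*(((5*((x - 1) + 4)) + 8) - 4) = 24] -4 out front; divide by -4 ⇒ div: ((5*((x - 1) + 4)) + 8) - 4 = -6.
Step 2. [((5*((x - 1) + 4)) + 8) - 4 = -6] -4 is outermost — add 4 both sides, so sub: (5*((x - 1) + 4)) + 8 = -2.
Step 3. [(5*((x - 1) + 4)) + 8 = -2] +8 is outermost — subtract 8 both sides ⇒ sub: 5*((x - 1) + 4) = -10.
Step 4. [5*((x - 1) + 4) = -10] 5·(inner) — divide through by 5 ⇒ div: (x - 1) + 4 = -2.
Step 5. [(x - 1) + 4 = -2] peel the +4: subtract 4 from each side. So sub: x - 1 = -6.
Step 6. [x - 1 = -6] the outer -1 inverts by adding 1 ⇒ sub: x = -5.

Answer: x ∈ {-5}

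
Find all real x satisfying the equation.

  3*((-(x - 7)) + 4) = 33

Step 1. [3*((-(x - 7)) + 4) = 33] 3·(inner) — divide through by 3. So div: (-(x - 7)) + 4 = 11.
Step 2. [(-(x - 7)) + 4 = 11] +4 is outermost — subtract 4 both sides. So sub: -(x - 7) = 7.
Step 3. [-(x - 7) = 7] flip signs both sides ⇒ neg: x - 7 = -7.
Step 4. [x - 7 = -7] add 7: x sits inside (… - 7), so sub: x = 0.

Answer: x ∈ {0}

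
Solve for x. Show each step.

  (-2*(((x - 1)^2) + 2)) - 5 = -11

Step 1. [(-2*(((x - 1)^2) + 2)) - 5 = -11] peel the -5: add 5 from each side. So sub: -2*(((x - 1)^2) + 2) = -6.
Step 2. [-2*(((x - 1)^2) + 2) = -6] -2·(inner) — divide through by -2, so div: ((x - 1)^2) + 2 = 3.
Step 3. [((x - 1)^2) + 2 = 3] peel the +2: subtract 2 from each side. So sub: (x - 1)^2 = 1.
Step 4. [(x - 1)^2 = 1] 1 ≥ 0, LHS is (·)² — take ±√, so sqrt: x - 1 = 1 or -1.
Step 5. [x - 1 = 1 or -1] 1 comes off first (add 1) ⇒ sub: x = 2 or 0.

Answer: x ∈ {0, 2}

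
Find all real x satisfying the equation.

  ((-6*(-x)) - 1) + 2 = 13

Step 1. [((-6*(-x)) - 1) + 2 = 13] peel the +2: subtract 2 from each side. So sub: (-6*(-x)) - 1 = 11.
Step 2. [(-6*(-x)) - 1 = 11] the outer -1 inverts by adding 1, so sub: -6*(-x) = 12.
Step 3. [-6*(-x) = 12] leading coefficient -6: divide by -6. So div: -x = -2.
Step 4. [-x = -2] flip signs both sides ⇒ neg: x = 2.

Answer: x ∈ {2}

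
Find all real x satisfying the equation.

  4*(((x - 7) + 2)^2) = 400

Step 1. [4*(((x - 7) + 2)^2) = 400] divide by the outer 4 ⇒ div: ((x - 7) + 2)^2 = 100.
Step 2. [((x - 7) + 2)^2 = 100] √ both sides: 100 ≥ 0 gives two branches. So sqrt: (x - 7) + 2 = 10 or -10.
Step 3. [(x - 7) + 2 = 10 or -10] peel the +2: subtract 2 from each side, so sub: x - 7 = 8 or -12.
Step 4. [x - 7 = 8 or -12] the outer -7 inverts by adding 7 ⇒ sub: x = 15 or -5.

Answer: x ∈ {-5, 15}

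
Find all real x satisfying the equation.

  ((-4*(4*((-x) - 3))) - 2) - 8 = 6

Step 1. [((-4*(4*((-x) - 3))) - 2) - 8 = 6] the outer -8 inverts by adding 8, so sub: (-4*(4*((-x) - 3))) - 2 = 14.
Step 2. [(-4*(4*((-x) - 3))) - 2 = 14] the outer -2 inverts by adding 2. So sub: -4*(4*((-x) - 3)) = 16.
Step 3. [-4*(4*((-x) - 3)) = 16] -4 out front; divide by -4. So div: 4*((-x) - 3) = -4.
Step 4. [4*((-x) - 3) = -4] 4 out front; divide by 4, so div: (-x) - 3 = -1.
Step 5. [(-x) - 3 = -1] add 3: x sits inside (… - 3) ⇒ sub: -x = 2.
Step 6. [-x = 2] LHS negated; negate both sides. So neg: x = -2.

Answer: x ∈ {-2}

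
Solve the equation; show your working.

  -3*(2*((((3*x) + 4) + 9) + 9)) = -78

Step 1. [-3*(2*((((3*x) + 4) + 9) + 9)) = -78] -3 out front; divide by -3, so div: 2*((((3*x) + 4) + 9) + 9) = 26.
Step 2. [2*((((3*x) + 4) + 9) + 9) = 26] divide by the outer 2, so div: (((3*x) + 4) + 9) + 9 = 13.
Step 3. [(((3*x) + 4) + 9) + 9 = 13] peel the +9: subtract 9 from each side ⇒ sub: ((3*x) + 4) + 9 = 4.
Step 4. [((3*x) + 4) + 9 = 4] subtract 9: x sits inside (… + 9) ⇒ sub: (3*x) + 4 = -5.
Step 5. [(3*x) + 4 = -5] 4 comes off first (subtract 4), so sub: 3*x = -9.
Step 6. [3*x = -9] divide by the outer 3, so div: x = -3.

Answer: x ∈ {-3}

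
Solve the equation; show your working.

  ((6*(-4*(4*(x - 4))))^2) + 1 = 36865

Step 1. [((6*(-4*(4*(x - 4))))^2) + 1 = 36865] +1 is outermost — subtract 1 both sides. So sub: (6*(-4*(4*(x - 4))))^2 = 36864.
Step 2. [(6*(-4*(4*(x - 4))))^2 = 36864] LHS squared, RHS 36864 ≥ 0: apply √ (±), so sqrt: 6*(-4*(4*(x - 4))) = 192 or -192.
Step 3. [6*(-4*(4*(x - 4))) = 192 or -192] leading coefficient 6: divide by 6, so div: -4*(4*(x - 4)) = 32 or -32.
Step 4. [-4*(4*(x - 4)) = 32 or -32] -4 out front; divide by -4 ⇒ div: 4*(x - 4) = -8 or 8.
Step 5. [4*(x - 4) = -8 or 8] divide by the outer 4, so div: x - 4 = -2 or 2.
Step 6. [x - 4 = -2 or 2] the outer -4 inverts by adding 4, so sub: x = 2 or 6.

Answer: x ∈ {2, 6}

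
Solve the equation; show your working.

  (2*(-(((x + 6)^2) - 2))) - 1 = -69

Step 1. [(2*(-(((x + 6)^2) - 2))) - 1 = -69] add 1: x sits inside (… - 1) ⇒ sub: 2*(-(((x + 6)^2) - 2)) = -68.
Step 2. [2*(-(((x + 6)^2) - 2)) = -68] divide by the outer 2, so div: -(((x + 6)^2) - 2) = -34.
Step 3. [-(((x + 6)^2) - 2) = -34] leading − — multiply by −1 ⇒ neg: ((x + 6)^2) - 2 = 34.
Step 4. [((x + 6)^2) - 2 = 34] add 2: x sits inside (… - 2). So sub: (x + 6)^2 = 36.
Step 5. [(x + 6)^2 = 36] 36 ≥ 0, LHS is (·)² — take ±√ ⇒ sqrt: x + 6 = 6 or -6.
Step 6. [x + 6 = 6 or -6] the outer +6 inverts by subtracting 6 ⇒ sub: x = 0 or -12.

Answer: x ∈ {-12, 0}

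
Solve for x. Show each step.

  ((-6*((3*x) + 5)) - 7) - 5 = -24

Step 1. [((-6*((3*x) + 5)) - 7) - 5 = -24] peel the -5: add 5 from each side ⇒ sub: (-6*((3*x) + 5)) - 7 = -19.
Step 2. [(-6*((3*x) + 5)) - 7 = -19] the outer -7 inverts by adding 7, so sub: -6*((3*x) + 5) = -12.
Step 3. [-6*((3*x) + 5) = -12] leading coefficient -6: divide by -6, so div: (3*x) + 5 = 2.
Step 4. [(3*x) + 5 = 2] +5 is outermost — subtract 5 both sides. So sub: 3*x = -3.
Step 5. [3*x = -3] 3·(inner) — divide through by 3. So div: x = -1.

Answer: x ∈ {-1}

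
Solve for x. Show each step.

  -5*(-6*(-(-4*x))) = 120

Step 1. [-5*(-6*(-(-4*x))) = 120] leading coefficient -5: divide by -5. So div: -6*(-(-4*x)) = -24.
Step 2. [-6*(-(-4*x)) = -24] -6·(inner) — divide through by -6. So div: -(-4*x) = 4.
Step 3. [-(-4*x) = 4] LHS negated; negate both sides. So neg: -4*x = -4.
Step 4. [-4*x = -4] LHS = -4·(…); ÷-4 both sides, so div: x = 1.

Answer: x ∈ {1}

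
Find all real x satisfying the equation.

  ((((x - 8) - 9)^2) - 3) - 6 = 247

Step 1. [((((x - 8) - 9)^2) - 3) - 6 = 247] 6 comes off first (add 6) ⇒ sub: (((x - 8) - 9)^2) - 3 = 253.
Step 2. [(((x - 8) - 9)^2) - 3 = 253] 3 comes off first (add 3) ⇒ sub: ((x - 8) - 9)^2 = 256.
Step 3. [((x - 8) - 9)^2 = 256] LHS squared, RHS 256 ≥ 0: apply √ (±). So sqrt: (x - 8) - 9 = 16 or -16.
Step 4. [(x - 8) - 9 = 16 or -16] -9 is outermost — add 9 both sides ⇒ sub: x - 8 = 25 or -7.
Step 5. [x - 8 = 25 or -7] peel the -8: add 8 from each side. So sub: x = 33 or 1.

Answer: x ∈ {1, 33}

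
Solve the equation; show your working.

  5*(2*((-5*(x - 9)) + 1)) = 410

Step 1. [5*(2*((-5*(x - 9)) + 1)) = 410] 5 out front; divide by 5 ⇒ div: 2*((-5*(x - 9)) + 1) = 82.
Step 2. [2*((-5*(x - 9)) + 1) = 82] leading coefficient 2: divide by 2 ⇒ div: (-5*(x - 9)) + 1 = 41.
Step 3. [(-5*(x - 9)) + 1 = 41] +1 is outermost — subtract 1 both sides ⇒ sub: -5*(x - 9) = 40.
Step 4. [-5*(x - 9) = 40] divide by the outer -5. So div: x - 9 = -8.
Step 5. [x - 9 = -8] the outer -9 inverts by adding 9, so sub: x = 1.

Answer: x ∈ {1}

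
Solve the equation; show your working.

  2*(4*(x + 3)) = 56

Step 1. [2*(4*(x + 3)) = 56] LHS = 2·(…); ÷2 both sides ⇒ div: 4*(x + 3) = 28.
Step 2. [4*(x + 3) = 28] leading coefficient 4: divide by 4, so div: x + 3 = 7.
Step 3. [x + 3 = 7] +3 is outermost — subtract 3 both sides. So sub: x = 4.

Answer: x ∈ {4}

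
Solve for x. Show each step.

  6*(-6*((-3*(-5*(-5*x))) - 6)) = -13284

Step 1. [6*(-6*((-3*(-5*(-5*x))) - 6)) = -13284] 6·(inner) — divide through by 6 ⇒ div: -6*((-3*(-5*(-5*x))) - 6) = -2214.
Step 2. [-6*((-3*(-5*(-5*x))) - 6) = -2214] -6·(inner) — divide through by -6 ⇒ div: (-3*(-5*(-5*x))) - 6 = 369.
Step 3. [(-3*(-5*(-5*x))) - 6 = 369] -6 is outermost — add 6 both sides, so sub: -3*(-5*(-5*x)) = 375.
Step 4. [-3*(-5*(-5*x)) = 375] LHS = -3·(…); ÷-3 both sides ⇒ div: -5*(-5*x) = -125.
Step 5. [-5*(-5*x) = -125] divide by the outer -5 ⇒ div: -5*x = 25.
Step 6. [-5*x = 25] divide by the outer -5. So div: x = -5.

Answer: x ∈ {-5}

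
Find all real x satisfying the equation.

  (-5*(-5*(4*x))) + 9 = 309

Step 1. [(-5*(-5*(4*x))) + 9 = 309] +9 is outermost — subtract 9 both sides ⇒ sub: -5*(-5*(4*x)) = 300.
Step 2. [-5*(-5*(4*x)) = 300] LHS = -5·(…); ÷-5 both sides ⇒ div: -5*(4*x) = -60.
Step 3. [-5*(4*x) = -60] -5 out front; divide by -5 ⇒ div: 4*x = 12.
Step 4. [4*x = 12] 4 out front; divide by 4, so div: x = 3.

Answer: x ∈ {3}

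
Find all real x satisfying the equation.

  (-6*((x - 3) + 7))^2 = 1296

Step 1. [(-6*((x - 3) + 7))^2 = 1296] √ both sides: 1296 ≥ 0 gives two branches. So sqrt: -6*((x - 3) + 7) = 36 or -36.
Step 2. [-6*((x - 3) + 7) = 36 or -36] -6 out front; divide by -6 ⇒ div: (x - 3) + 7 = -6 or 6.
Step 3. [(x - 3) + 7 = -6 or 6] 7 comes off first (subtract 7). So sub: x - 3 = -13 or -1.
Step 4. [x - 3 = -13 or -1] peel the -3: add 3 from each side ⇒ sub: x = -10 or 2.

Answer: x ∈ {-10, 2}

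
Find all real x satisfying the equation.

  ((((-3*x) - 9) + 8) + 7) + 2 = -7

Step 1. [((((-3*x) - 9) + 8) + 7) + 2 = -7] peel the +2: subtract 2 from each side ⇒ sub: (((-3*x) - 9) + 8) + 7 = -9.
Step 2. [(((-3*x) - 9) + 8) + 7 = -9] +7 is outermost — subtract 7 both sides. So sub: ((-3*x) - 9) + 8 = -16.
Step 3. [((-3*x) - 9) + 8 = -16] 8 comes off first (subtract 8) ⇒ sub: (-3*x) - 9 = -24.
Step 4. [(-3*x) - 9 = -24] -3 divides every term; factor it out. So factor: x + 3 = 8.
Step 5. [x + 3 = 8] 3 comes off first (subtract 3) ⇒ sub: x = 5.

Answer: x ∈ {5}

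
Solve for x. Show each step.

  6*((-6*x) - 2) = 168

Step 1. [6*((-6*x) - 2) = 168] 6·(inner) — divide through by 6, so div: (-6*x) - 2 = 28.
Step 2. [(-6*x) - 2 = 28] add 2: x sits inside (… - 2), so sub: -6*x = 30.
Step 3. [-6*x = 30] LHS = -6·(…); ÷-6 both sides. So div: x = -5.

Answer: x ∈ {-5}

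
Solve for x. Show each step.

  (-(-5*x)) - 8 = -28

Step 1. [(-(-5*x)) - 8 = -28] add 8: x sits inside (… - 8), so sub: -(-5*x) = -20.
Step 2. [-(-5*x) = -20] LHS negated; negate both sides, so neg: -5*x = 20.
Step 3. [-5*x = 20] divide by the outer -5 ⇒ div: x = -4.

Answer: x ∈ {-4}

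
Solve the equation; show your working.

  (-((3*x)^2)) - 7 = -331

Step 1. [(-((3*x)^2)) - 7 = -331] peel the -7: add 7 from each side, so sub: -((3*x)^2) = -324.
Step 2. [-((3*x)^2) = -324] LHS negated; negate both sides, so neg: (3*x)^2 = 324.
Step 3. [(3*x)^2 = 324] 324 ≥ 0, LHS is (·)² — take ±√ ⇒ sqrt: 3*x = 18 or -18.
Step 4. [3*x = 18 or -18] divide by the outer 3 ⇒ div: x = 6 or -6.

Answer: x ∈ {-6, 6}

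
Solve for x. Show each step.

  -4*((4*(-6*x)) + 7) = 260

Step 1. [-4*((4*(-6*x)) + 7) = 260] divide by the outer -4 ⇒ div: (4*(-6*x)) + 7 = -65.
Step 2. [(4*(-6*x)) + 7 = -65] peel the +7: subtract 7 from each side ⇒ sub: 4*(-6*x) = -72.
Step 3. [4*(-6*x) = -72] 4·(inner) — divide through by 4. So div: -6*x = -18.
Step 4. [-6*x = -18] leading coefficient -6: divide by -6 ⇒ div: x = 3.

Answer: x ∈ {3}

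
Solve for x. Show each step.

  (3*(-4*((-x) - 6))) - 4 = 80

Step 1. [(3*(-4*((-x) - 6))) - 4 = 80] the outer -4 inverts by adding 4. So sub: 3*(-4*((-x) - 6)) = 84.
Step 2. [3*(-4*((-x) - 6)) = 84] 3 out front; divide by 3 ⇒ div: -4*((-x) - 6) = 28.
Step 3. [-4*((-x) - 6) = 28] divide by the outer -4 ⇒ div: (-x) - 6 = -7.
Step 4. [(-x) - 6 = -7] 6 comes off first (add 6), so sub: -x = -1.
Step 5. [-x = -1] flip signs both sides ⇒ neg: x = 1.

Answer: x ∈ {1}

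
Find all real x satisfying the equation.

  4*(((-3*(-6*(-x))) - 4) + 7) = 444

Step 1. [4*(((-3*(-6*(-x))) - 4) + 7) = 444] LHS = 4·(…); ÷4 both sides, so div: ((-3*(-6*(-x))) - 4) + 7 = 111.
Step 2. [((-3*(-6*(-x))) - 4) + 7 = 111] 7 comes off first (subtract 7). So sub: (-3*(-6*(-x))) - 4 = 104.
Step 3. [(-3*(-6*(-x))) - 4 = 104] the outer -4 inverts by adding 4. So sub: -3*(-6*(-x)) = 108.
Step 4. [-3*(-6*(-x)) = 108] LHS = -3·(…); ÷-3 both sides. So div: -6*(-x) = -36.
Step 5. [-6*(-x) = -36] -6 out front; divide by -6, so div: -x = 6.
Step 6. [-x = 6] LHS negated; negate both sides ⇒ neg: x = -6.

Answer: x ∈ {-6}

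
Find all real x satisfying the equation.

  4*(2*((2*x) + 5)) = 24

Step 1. [4*(2*((2*x) + 5)) = 24] leading coefficient 4: divide by 4. So div: 2*((2*x) + 5) = 6.
Step 2. [2*((2*x) + 5) = 6] divide by the outer 2. So div: (2*x) + 5 = 3.
Step 3. [(2*x) + 5 = 3] peel the +5: subtract 5 from each side ⇒ sub: 2*x = -2.
Step 4. [2*x = -2] LHS = 2·(…); ÷2 both sides ⇒ div: x = -1.

Answer: x ∈ {-1}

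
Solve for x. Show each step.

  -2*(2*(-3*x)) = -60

Step 1. [-2*(2*(-3*x)) = -60] leading coefficient -2: divide by -2, so div: 2*(-3*x) = 30.
Step 2. [2*(-3*x) = 30] LHS = 2·(…); ÷2 both sides, so div: -3*x = 15.
Step 3. [-3*x = 15] divide by the outer -3, so div: x = -5.

Answer: x ∈ {-5}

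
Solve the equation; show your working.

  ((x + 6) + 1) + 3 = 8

Step 1. [((x + 6) + 1) + 3 = 8] subtract 3: x sits inside (… + 3), so sub: (x + 6) + 1 = 5.
Step 2. [(x + 6) + 1 = 5] 1 comes off first (subtract 1). So sub: x + 6 = 4.
Step 3. [x + 6 = 4] subtract 6: x sits inside (… + 6) ⇒ sub: x = -2.

Answer: x ∈ {-2}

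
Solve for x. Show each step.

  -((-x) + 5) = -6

Step 1. [-((-x) + 5) = -6] leading − — multiply by −1, so neg: (-x) + 5 = 6.
Step 2. [(-x) + 5 = 6] +5 is outermost — subtract 5 both sides. So sub: -x = 1.
Step 3. [-x = 1] flip signs both sides, so neg: x = -1.

Answer: x ∈ {-1}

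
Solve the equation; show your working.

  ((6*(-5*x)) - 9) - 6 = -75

Step 1. [((6*(-5*x)) - 9) - 6 = -75] 6 comes off first (add 6). So sub: (6*(-5*x)) - 9 = -69.
Step 2. [(6*(-5*x)) - 9 = -69] peel the -9: add 9 from each side ⇒ sub: 6*(-5*x) = -60.
Step 3. [6*(-5*x) = -60] 6 out front; divide by 6. So div: -5*x = -10.
Step 4. [-5*x = -10] -5 out front; divide by -5, so div: x = 2.

Answer: x ∈ {2}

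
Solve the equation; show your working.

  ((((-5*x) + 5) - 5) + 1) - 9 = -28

Step 1. [((((-5*x) + 5) - 5) + 1) - 9 = -28] 9 comes off first (add 9) ⇒ sub: (((-5*x) + 5) - 5) + 1 = -19.
Step 2. [(((-5*x) + 5) - 5) + 1 = -19] the outer +1 inverts by subtracting 1. So sub: ((-5*x) + 5) - 5 = -20.
Step 3. [((-5*x) + 5) - 5 = -20] peel the -5: add 5 from each side. So sub: (-5*x) + 5 = -15.
Step 4. [(-5*x) + 5 = -15] +5 is outermost — subtract 5 both sides. So sub: -5*x = -20.
Step 5. [-5*x = -20] LHS = -5·(…); ÷-5 both sides ⇒ div: x = 4.

Answer: x ∈ {4}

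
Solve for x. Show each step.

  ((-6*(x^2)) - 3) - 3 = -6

Step 1. [((-6*(x^2)) - 3) - 3 = -6] -3 is outermost — add 3 both sides ⇒ sub: (-6*(x^2)) - 3 = -3.
Step 2. [(-6*(x^2)) - 3 = -3] the outer -3 inverts by adding 3 ⇒ sub: -6*(x^2) = 0.
Step 3. [-6*(x^2) = 0] leading coefficient -6: divide by -6. So div: x^2 = 0.
Step 4. [x^2 = 0] LHS squared, RHS 0 ≥ 0: apply √ (±), so sqrt: x = 0.

Answer: x ∈ {0}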